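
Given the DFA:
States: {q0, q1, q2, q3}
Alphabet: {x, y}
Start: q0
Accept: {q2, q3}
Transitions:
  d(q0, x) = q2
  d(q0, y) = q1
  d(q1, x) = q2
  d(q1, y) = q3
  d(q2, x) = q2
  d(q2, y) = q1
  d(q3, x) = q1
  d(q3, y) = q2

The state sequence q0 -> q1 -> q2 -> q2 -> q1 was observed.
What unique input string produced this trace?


Trace back each transition to find the symbol:
  q0 --[y]--> q1
  q1 --[x]--> q2
  q2 --[x]--> q2
  q2 --[y]--> q1

"yxxy"


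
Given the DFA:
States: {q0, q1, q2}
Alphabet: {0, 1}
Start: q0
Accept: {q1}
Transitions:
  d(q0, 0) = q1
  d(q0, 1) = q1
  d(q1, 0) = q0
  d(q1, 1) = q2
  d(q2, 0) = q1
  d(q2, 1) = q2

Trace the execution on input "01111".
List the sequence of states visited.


Input: 01111
d(q0, 0) = q1
d(q1, 1) = q2
d(q2, 1) = q2
d(q2, 1) = q2
d(q2, 1) = q2


q0 -> q1 -> q2 -> q2 -> q2 -> q2


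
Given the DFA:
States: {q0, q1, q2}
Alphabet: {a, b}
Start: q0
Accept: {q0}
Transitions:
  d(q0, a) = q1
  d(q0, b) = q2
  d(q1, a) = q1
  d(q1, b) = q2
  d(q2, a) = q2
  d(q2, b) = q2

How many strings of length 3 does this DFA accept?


Enumerating all length-3 strings:
  "aaa" -> q1 [reject]
  "aab" -> q2 [reject]
  "aba" -> q2 [reject]
  "abb" -> q2 [reject]
  "baa" -> q2 [reject]
  "bab" -> q2 [reject]
  "bba" -> q2 [reject]
  "bbb" -> q2 [reject]

0 out of 8


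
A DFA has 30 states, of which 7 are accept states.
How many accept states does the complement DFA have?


Complement swaps accept and non-accept states.
30 - 7 = 23

23


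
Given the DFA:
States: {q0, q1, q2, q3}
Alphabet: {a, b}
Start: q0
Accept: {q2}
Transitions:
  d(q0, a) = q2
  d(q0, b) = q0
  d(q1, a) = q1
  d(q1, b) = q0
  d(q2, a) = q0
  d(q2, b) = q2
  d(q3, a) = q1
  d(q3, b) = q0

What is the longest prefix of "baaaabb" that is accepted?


Run the DFA, marking each prefix where the state is accepting:
  "" -> q0 [reject]
  "b" -> q0 [reject]
  "ba" -> q2 [accept]
  "baa" -> q0 [reject]
  "baaa" -> q2 [accept]
  "baaaa" -> q0 [reject]
  "baaaab" -> q0 [reject]
  "baaaabb" -> q0 [reject]

"baaa"


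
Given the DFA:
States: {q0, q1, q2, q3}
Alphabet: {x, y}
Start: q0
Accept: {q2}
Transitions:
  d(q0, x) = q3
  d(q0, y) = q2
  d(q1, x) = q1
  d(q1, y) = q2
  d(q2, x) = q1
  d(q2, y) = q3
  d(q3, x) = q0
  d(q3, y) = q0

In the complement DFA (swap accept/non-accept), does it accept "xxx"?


Trace: q0 -> q3 -> q0 -> q3
Final: q3
Original accept: {q2}
Complement: q3 is not in original accept

Yes, complement accepts (original rejects)


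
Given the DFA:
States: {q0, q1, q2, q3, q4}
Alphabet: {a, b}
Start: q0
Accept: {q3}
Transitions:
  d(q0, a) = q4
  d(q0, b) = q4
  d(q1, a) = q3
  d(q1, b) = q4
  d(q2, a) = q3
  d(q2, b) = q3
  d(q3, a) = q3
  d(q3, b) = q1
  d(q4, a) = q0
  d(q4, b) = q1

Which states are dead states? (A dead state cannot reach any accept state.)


Forward reachability from each state:
  q0 -> reaches accept state q3 (live)
  q1 -> reaches accept state q3 (live)
  q2 -> reaches accept state q3 (live)
  q3 -> reaches accept state q3 (live)
  q4 -> reaches accept state q3 (live)

None (all states can reach an accept state)


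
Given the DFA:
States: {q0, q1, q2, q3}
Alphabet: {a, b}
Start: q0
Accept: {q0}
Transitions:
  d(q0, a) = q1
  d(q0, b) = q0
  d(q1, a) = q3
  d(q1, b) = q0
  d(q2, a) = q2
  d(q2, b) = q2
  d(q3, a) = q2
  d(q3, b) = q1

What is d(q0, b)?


Looking up transition d(q0, b)

q0


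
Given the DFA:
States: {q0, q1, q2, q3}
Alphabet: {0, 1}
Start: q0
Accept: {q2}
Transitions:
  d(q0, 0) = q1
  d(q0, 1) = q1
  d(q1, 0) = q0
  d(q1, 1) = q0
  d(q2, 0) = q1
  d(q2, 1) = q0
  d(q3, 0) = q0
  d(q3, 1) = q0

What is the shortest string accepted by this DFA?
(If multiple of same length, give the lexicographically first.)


BFS by string length (lex-first path to each state shown):
  len 0: q0<-""
  len 1: q1<-"0"
  len 2: q0<-"00"
  len 3: q1<-"000"
  len 4: q0<-"0000"
  len 5: q1<-"00000"
  len 6: q0<-"000000"
  len 7: q1<-"0000000"
  len 8: q0<-"00000000"

No string accepted (empty language)


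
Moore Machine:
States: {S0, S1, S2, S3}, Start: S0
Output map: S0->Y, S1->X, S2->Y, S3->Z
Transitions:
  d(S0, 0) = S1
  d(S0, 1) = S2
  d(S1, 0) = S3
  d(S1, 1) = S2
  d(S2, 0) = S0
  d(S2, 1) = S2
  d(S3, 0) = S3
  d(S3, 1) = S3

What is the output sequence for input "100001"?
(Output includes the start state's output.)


Start: S0 (output Y)
  --1--> S2 (output Y)
  --0--> S0 (output Y)
  --0--> S1 (output X)
  --0--> S3 (output Z)
  --0--> S3 (output Z)
  --1--> S3 (output Z)

"YYYXZZZ"


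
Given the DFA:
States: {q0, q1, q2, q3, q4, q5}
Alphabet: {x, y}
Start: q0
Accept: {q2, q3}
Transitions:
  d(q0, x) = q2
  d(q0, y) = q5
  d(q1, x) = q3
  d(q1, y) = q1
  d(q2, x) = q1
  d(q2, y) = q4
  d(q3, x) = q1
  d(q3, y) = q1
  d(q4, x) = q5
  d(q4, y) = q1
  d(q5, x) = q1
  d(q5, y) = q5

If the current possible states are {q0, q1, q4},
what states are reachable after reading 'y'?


Apply transition on 'y' from each current state:
  d(q0, y) = q5
  d(q1, y) = q1
  d(q4, y) = q1

{q1, q5}


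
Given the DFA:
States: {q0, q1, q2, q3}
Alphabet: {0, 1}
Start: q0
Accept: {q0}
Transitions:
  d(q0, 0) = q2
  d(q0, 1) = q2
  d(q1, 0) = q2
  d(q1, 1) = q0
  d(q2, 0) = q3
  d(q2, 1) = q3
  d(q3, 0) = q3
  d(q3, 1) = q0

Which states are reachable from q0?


BFS from q0:
  layer 0: {q0}
  layer 1: {q2}
  layer 2: {q3}

{q0, q2, q3}


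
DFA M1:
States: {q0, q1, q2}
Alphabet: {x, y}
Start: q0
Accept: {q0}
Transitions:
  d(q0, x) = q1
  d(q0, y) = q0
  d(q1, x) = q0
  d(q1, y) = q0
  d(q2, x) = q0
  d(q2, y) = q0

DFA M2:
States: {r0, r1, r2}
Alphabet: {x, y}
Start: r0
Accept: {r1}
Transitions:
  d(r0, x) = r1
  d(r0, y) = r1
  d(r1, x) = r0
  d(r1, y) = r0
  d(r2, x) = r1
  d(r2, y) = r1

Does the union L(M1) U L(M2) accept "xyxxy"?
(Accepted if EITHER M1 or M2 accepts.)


M1: final=q0 accepted=True
M2: final=r1 accepted=True

Yes, union accepts


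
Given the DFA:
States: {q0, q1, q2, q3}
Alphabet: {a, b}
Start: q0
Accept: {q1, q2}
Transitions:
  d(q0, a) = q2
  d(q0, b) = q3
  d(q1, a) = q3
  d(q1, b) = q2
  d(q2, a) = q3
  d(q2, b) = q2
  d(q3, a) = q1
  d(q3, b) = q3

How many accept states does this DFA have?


Accept states listed: {q1, q2}
Counting: q1(1) q2(2)

2


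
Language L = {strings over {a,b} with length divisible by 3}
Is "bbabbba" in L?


length = 7; 7 mod 3 = 1

No, "bbabbba" is not in L


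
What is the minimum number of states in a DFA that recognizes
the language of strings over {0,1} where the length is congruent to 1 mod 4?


States track (length) mod 4.
Need 4 states: one per remainder 0..3; accept = remainder 1.

4


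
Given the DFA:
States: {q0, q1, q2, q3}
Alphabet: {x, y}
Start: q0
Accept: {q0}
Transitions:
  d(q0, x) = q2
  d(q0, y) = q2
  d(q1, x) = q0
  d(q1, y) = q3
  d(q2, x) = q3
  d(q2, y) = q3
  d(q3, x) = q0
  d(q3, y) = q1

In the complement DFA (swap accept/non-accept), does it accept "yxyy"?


Trace: q0 -> q2 -> q3 -> q1 -> q3
Final: q3
Original accept: {q0}
Complement: q3 is not in original accept

Yes, complement accepts (original rejects)


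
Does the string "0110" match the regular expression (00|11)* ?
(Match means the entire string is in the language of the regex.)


|string| = 4; first = '0'; last = '0'

No, "0110" does not match (00|11)*


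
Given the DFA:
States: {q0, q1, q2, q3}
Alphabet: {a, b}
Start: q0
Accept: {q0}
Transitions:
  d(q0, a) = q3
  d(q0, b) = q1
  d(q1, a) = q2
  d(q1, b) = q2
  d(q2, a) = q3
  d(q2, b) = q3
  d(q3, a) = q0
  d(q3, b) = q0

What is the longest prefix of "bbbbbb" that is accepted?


Run the DFA, marking each prefix where the state is accepting:
  "" -> q0 [accept]
  "b" -> q1 [reject]
  "bb" -> q2 [reject]
  "bbb" -> q3 [reject]
  "bbbb" -> q0 [accept]
  "bbbbb" -> q1 [reject]
  "bbbbbb" -> q2 [reject]

"bbbb"


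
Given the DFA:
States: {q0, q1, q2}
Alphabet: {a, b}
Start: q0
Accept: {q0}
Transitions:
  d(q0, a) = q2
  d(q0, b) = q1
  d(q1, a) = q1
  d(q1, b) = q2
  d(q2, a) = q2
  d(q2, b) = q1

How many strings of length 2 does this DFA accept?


Enumerating all length-2 strings:
  "aa" -> q2 [reject]
  "ab" -> q1 [reject]
  "ba" -> q1 [reject]
  "bb" -> q2 [reject]

0 out of 4


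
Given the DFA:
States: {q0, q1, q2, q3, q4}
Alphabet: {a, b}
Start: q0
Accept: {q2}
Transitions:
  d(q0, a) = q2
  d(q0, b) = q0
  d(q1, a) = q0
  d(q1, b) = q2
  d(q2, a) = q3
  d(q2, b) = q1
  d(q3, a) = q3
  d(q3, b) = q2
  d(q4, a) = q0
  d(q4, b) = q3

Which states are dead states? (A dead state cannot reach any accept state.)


Forward reachability from each state:
  q0 -> reaches accept state q2 (live)
  q1 -> reaches accept state q2 (live)
  q2 -> reaches accept state q2 (live)
  q3 -> reaches accept state q2 (live)
  q4 -> reaches accept state q2 (live)

None (all states can reach an accept state)


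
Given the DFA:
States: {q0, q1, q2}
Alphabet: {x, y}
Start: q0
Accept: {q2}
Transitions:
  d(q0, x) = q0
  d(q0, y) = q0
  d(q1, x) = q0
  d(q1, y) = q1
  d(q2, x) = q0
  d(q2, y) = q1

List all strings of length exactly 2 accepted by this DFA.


All strings of length 2: 4 total
Accepted: 0

None


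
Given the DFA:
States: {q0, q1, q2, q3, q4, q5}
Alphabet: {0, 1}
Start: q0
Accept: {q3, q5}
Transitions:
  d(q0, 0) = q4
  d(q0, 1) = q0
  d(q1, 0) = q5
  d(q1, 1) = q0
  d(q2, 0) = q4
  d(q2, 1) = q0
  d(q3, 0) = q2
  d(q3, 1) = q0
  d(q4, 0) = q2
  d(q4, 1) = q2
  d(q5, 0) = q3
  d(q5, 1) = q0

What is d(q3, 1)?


Looking up transition d(q3, 1)

q0


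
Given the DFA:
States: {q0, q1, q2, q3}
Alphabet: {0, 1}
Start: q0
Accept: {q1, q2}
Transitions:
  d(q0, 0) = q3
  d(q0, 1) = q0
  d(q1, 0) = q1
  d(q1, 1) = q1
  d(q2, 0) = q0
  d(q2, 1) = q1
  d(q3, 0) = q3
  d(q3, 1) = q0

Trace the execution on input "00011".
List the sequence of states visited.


Input: 00011
d(q0, 0) = q3
d(q3, 0) = q3
d(q3, 0) = q3
d(q3, 1) = q0
d(q0, 1) = q0


q0 -> q3 -> q3 -> q3 -> q0 -> q0


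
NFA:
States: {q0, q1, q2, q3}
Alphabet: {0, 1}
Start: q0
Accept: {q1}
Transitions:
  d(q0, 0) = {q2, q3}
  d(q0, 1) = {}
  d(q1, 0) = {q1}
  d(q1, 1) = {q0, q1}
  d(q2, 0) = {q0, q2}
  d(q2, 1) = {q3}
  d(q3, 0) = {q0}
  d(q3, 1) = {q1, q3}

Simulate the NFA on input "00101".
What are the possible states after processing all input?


Start: {q0}
  --0--> {q2, q3}
  --0--> {q0, q2}
  --1--> {q3}
  --0--> {q0}
  --1--> {}

{} (empty set, no valid transitions)


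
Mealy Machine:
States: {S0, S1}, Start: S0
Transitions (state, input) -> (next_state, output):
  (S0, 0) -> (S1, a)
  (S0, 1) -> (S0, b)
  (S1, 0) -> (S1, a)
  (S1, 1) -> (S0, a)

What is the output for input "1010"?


Step-by-step:
  (S0, 1) -> (S0, b)
  (S0, 0) -> (S1, a)
  (S1, 1) -> (S0, a)
  (S0, 0) -> (S1, a)

"baaa"


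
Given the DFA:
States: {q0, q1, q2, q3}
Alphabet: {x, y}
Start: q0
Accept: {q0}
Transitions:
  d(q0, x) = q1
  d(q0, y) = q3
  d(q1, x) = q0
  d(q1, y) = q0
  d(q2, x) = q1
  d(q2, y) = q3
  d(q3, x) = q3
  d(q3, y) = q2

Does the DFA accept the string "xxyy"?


Trace: q0 -> q1 -> q0 -> q3 -> q2
Final state: q2
Accept states: {q0}

No, rejected (final state q2 is not an accept state)


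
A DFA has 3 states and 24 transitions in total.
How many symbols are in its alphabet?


Each state has exactly one transition per symbol.
|alphabet| = transitions / states = 24 / 3 = 8

8


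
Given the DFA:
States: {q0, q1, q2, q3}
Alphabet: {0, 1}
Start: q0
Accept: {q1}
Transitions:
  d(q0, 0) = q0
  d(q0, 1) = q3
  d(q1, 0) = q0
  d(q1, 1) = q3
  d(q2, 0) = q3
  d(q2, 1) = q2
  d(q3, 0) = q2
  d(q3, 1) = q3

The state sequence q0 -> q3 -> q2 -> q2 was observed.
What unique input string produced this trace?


Trace back each transition to find the symbol:
  q0 --[1]--> q3
  q3 --[0]--> q2
  q2 --[1]--> q2

"101"


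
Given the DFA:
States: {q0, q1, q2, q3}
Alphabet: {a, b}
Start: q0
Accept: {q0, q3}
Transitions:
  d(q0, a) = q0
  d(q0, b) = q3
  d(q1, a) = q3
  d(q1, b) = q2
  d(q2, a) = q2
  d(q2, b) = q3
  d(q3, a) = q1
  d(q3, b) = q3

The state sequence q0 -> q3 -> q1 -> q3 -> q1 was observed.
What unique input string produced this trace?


Trace back each transition to find the symbol:
  q0 --[b]--> q3
  q3 --[a]--> q1
  q1 --[a]--> q3
  q3 --[a]--> q1

"baaa"


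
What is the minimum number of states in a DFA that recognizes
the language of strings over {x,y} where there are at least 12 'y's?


States: count = 0, 1, ..., 11, and a final '>= 12' state.
Total: 12 + 1 = 13. Accept = '>= 12' state.

13


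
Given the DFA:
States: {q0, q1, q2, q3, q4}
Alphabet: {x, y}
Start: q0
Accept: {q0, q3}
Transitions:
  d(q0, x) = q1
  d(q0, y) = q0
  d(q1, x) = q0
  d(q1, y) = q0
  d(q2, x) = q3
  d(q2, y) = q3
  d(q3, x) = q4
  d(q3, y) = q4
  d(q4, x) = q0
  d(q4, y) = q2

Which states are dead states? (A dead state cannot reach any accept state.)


Forward reachability from each state:
  q0 -> reaches accept state q0 (live)
  q1 -> reaches accept state q0 (live)
  q2 -> reaches accept state q0 (live)
  q3 -> reaches accept state q0 (live)
  q4 -> reaches accept state q0 (live)

None (all states can reach an accept state)


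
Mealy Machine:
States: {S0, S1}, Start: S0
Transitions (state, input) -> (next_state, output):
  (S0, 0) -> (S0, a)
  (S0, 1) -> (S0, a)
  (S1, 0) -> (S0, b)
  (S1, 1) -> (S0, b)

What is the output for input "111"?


Step-by-step:
  (S0, 1) -> (S0, a)
  (S0, 1) -> (S0, a)
  (S0, 1) -> (S0, a)

"aaa"


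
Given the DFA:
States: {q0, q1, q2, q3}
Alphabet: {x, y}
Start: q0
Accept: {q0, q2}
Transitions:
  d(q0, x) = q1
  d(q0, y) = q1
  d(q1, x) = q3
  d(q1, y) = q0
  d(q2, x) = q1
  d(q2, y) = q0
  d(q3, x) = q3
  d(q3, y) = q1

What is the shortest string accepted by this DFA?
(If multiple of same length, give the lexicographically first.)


BFS by string length (lex-first path to each state shown):
  len 0: q0<-""
Found accept state at length 0.

"" (empty string)


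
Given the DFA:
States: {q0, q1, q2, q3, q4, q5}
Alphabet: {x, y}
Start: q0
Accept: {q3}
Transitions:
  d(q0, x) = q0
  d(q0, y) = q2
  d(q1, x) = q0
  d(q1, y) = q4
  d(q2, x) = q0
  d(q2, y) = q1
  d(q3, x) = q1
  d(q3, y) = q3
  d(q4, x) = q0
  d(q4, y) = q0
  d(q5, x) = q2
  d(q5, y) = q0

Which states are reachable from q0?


BFS from q0:
  layer 0: {q0}
  layer 1: {q2}
  layer 2: {q1}
  layer 3: {q4}

{q0, q1, q2, q4}


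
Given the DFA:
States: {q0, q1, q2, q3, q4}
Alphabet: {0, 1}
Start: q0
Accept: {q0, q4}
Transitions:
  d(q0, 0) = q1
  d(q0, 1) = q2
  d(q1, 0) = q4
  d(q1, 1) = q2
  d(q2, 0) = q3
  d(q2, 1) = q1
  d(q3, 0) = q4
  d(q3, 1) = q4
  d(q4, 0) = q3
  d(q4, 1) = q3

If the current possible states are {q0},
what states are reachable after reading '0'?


Apply transition on '0' from each current state:
  d(q0, 0) = q1

{q1}


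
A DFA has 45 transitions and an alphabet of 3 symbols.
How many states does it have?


Each state has exactly one transition per symbol.
states = transitions / |alphabet| = 45 / 3 = 15

15


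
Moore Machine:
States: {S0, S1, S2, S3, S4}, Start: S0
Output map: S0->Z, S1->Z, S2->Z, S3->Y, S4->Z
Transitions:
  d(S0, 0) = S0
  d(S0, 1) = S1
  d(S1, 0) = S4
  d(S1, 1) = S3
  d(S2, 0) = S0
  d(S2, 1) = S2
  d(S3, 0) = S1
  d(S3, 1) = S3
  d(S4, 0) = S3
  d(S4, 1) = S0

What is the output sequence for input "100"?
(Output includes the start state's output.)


Start: S0 (output Z)
  --1--> S1 (output Z)
  --0--> S4 (output Z)
  --0--> S3 (output Y)

"ZZZY"


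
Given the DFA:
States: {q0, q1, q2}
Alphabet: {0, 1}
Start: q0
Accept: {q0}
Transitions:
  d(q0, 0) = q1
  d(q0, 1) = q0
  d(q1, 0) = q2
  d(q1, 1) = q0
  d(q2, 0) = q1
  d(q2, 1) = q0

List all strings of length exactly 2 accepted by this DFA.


All strings of length 2: 4 total
Accepted: 2

"01", "11"


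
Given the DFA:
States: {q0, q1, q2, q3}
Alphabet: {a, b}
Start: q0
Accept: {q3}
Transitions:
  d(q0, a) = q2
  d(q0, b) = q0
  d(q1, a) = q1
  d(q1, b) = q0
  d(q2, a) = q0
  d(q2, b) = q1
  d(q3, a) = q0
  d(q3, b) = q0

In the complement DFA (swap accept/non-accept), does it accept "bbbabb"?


Trace: q0 -> q0 -> q0 -> q0 -> q2 -> q1 -> q0
Final: q0
Original accept: {q3}
Complement: q0 is not in original accept

Yes, complement accepts (original rejects)


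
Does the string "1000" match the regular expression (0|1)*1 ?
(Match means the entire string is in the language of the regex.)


|string| = 4; first = '1'; last = '0'

No, "1000" does not match (0|1)*1


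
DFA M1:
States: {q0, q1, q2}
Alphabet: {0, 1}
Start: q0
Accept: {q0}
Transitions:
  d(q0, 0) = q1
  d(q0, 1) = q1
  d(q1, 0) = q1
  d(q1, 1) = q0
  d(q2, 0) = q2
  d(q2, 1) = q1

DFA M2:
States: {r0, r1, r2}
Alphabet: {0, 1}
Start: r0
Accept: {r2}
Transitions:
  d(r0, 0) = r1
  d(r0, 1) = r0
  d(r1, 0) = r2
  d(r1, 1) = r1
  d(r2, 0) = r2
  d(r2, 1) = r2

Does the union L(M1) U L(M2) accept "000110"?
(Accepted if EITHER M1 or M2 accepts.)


M1: final=q1 accepted=False
M2: final=r2 accepted=True

Yes, union accepts


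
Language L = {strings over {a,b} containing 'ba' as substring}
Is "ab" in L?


'ba' does not occur

No, "ab" is not in L


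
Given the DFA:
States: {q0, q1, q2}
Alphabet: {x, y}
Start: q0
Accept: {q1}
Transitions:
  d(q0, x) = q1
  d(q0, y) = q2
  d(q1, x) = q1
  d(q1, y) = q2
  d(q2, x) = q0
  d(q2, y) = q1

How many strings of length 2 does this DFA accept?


Enumerating all length-2 strings:
  "xx" -> q1 [accept]
  "xy" -> q2 [reject]
  "yx" -> q0 [reject]
  "yy" -> q1 [accept]

2 out of 4


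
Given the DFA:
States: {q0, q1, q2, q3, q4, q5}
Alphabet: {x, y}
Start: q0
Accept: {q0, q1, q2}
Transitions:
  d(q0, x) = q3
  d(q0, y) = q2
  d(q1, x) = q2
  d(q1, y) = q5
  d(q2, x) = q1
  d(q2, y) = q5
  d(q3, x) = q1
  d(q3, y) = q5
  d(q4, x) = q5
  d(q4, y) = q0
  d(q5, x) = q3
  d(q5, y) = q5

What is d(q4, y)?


Looking up transition d(q4, y)

q0


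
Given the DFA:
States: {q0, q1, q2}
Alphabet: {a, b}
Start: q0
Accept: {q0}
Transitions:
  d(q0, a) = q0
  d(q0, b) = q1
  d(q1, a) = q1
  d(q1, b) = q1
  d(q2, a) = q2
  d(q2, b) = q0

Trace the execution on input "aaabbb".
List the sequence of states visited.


Input: aaabbb
d(q0, a) = q0
d(q0, a) = q0
d(q0, a) = q0
d(q0, b) = q1
d(q1, b) = q1
d(q1, b) = q1


q0 -> q0 -> q0 -> q0 -> q1 -> q1 -> q1


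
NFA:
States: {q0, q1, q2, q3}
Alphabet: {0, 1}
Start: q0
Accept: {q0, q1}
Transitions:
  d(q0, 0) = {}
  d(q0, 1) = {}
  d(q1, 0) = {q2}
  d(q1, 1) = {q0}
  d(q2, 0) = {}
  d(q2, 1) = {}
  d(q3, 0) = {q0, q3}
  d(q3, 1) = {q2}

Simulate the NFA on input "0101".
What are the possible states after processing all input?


Start: {q0}
  --0--> {}
  --1--> {}
  --0--> {}
  --1--> {}

{} (empty set, no valid transitions)


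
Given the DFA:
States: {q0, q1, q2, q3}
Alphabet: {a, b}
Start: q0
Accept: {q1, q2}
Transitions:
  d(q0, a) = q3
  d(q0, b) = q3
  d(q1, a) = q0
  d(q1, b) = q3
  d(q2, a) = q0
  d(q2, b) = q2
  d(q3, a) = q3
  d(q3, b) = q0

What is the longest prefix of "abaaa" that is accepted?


Run the DFA, marking each prefix where the state is accepting:
  "" -> q0 [reject]
  "a" -> q3 [reject]
  "ab" -> q0 [reject]
  "aba" -> q3 [reject]
  "abaa" -> q3 [reject]
  "abaaa" -> q3 [reject]

No prefix is accepted


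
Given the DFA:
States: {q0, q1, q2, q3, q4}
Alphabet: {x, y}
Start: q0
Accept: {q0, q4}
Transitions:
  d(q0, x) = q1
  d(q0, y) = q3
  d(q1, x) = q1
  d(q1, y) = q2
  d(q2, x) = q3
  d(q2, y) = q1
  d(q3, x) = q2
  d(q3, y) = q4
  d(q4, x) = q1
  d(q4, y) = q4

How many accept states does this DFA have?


Accept states listed: {q0, q4}
Counting: q0(1) q4(2)

2


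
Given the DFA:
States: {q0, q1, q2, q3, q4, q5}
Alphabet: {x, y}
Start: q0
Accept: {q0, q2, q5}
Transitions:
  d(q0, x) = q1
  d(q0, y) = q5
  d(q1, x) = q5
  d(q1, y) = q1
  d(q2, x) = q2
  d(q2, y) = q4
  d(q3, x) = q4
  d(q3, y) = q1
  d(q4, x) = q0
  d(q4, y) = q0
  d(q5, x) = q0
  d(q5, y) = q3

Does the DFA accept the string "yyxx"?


Trace: q0 -> q5 -> q3 -> q4 -> q0
Final state: q0
Accept states: {q0, q2, q5}

Yes, accepted (final state q0 is an accept state)


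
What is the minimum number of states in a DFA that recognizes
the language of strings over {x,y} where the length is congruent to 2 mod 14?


States track (length) mod 14.
Need 14 states: one per remainder 0..13; accept = remainder 2.

14


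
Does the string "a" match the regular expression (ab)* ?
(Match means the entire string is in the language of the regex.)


|string| = 1; first = 'a'; last = 'a'

No, "a" does not match (ab)*


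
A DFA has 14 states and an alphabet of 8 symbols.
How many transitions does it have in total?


Each state has exactly one transition per symbol.
14 * 8 = 112

112


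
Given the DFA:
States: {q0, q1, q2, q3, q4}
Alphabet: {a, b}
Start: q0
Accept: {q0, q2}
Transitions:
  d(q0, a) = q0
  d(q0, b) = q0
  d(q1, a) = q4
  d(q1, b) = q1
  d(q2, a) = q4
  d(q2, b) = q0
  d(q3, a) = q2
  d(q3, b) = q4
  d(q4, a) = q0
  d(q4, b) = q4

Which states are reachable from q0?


BFS from q0:
  layer 0: {q0}

{q0}


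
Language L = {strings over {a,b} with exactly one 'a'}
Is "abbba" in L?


count('a') = 2

No, "abbba" is not in L


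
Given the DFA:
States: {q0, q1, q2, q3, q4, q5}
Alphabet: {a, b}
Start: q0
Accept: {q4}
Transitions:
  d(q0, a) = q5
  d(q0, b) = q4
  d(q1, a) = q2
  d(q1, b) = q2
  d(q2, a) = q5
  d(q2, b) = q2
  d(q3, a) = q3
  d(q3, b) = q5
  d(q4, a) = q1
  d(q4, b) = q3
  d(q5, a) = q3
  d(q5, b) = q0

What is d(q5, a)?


Looking up transition d(q5, a)

q3


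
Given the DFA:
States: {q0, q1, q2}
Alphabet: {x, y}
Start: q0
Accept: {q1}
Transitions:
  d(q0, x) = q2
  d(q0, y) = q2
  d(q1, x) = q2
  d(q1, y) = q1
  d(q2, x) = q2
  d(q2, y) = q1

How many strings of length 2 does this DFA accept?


Enumerating all length-2 strings:
  "xx" -> q2 [reject]
  "xy" -> q1 [accept]
  "yx" -> q2 [reject]
  "yy" -> q1 [accept]

2 out of 4


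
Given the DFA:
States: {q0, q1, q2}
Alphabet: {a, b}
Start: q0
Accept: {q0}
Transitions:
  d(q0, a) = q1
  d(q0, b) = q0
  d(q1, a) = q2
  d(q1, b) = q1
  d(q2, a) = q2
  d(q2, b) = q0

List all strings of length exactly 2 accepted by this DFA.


All strings of length 2: 4 total
Accepted: 1

"bb"


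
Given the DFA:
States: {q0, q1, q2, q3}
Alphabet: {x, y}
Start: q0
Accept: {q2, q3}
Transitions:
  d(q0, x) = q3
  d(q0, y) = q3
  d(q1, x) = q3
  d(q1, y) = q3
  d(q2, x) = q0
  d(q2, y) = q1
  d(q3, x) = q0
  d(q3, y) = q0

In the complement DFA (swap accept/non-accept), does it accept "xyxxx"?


Trace: q0 -> q3 -> q0 -> q3 -> q0 -> q3
Final: q3
Original accept: {q2, q3}
Complement: q3 is in original accept

No, complement rejects (original accepts)


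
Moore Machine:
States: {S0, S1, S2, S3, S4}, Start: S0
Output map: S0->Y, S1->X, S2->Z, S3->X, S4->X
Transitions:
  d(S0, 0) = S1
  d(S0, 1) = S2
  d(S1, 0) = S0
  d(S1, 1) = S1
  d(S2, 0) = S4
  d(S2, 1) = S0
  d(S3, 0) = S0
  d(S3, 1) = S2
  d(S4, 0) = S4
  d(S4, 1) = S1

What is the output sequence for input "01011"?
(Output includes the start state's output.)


Start: S0 (output Y)
  --0--> S1 (output X)
  --1--> S1 (output X)
  --0--> S0 (output Y)
  --1--> S2 (output Z)
  --1--> S0 (output Y)

"YXXYZY"


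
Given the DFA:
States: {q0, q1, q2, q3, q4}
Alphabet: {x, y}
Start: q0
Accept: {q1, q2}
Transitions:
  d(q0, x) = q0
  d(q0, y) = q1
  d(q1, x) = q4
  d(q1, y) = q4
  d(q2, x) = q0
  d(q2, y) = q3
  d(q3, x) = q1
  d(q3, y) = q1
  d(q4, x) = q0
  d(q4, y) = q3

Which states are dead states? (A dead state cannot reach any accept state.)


Forward reachability from each state:
  q0 -> reaches accept state q1 (live)
  q1 -> reaches accept state q1 (live)
  q2 -> reaches accept state q1 (live)
  q3 -> reaches accept state q1 (live)
  q4 -> reaches accept state q1 (live)

None (all states can reach an accept state)


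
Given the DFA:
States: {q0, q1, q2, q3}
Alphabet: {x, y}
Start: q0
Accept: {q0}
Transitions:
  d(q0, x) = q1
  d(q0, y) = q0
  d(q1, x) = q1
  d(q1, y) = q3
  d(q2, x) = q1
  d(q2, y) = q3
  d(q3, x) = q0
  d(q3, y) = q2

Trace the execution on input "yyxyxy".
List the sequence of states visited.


Input: yyxyxy
d(q0, y) = q0
d(q0, y) = q0
d(q0, x) = q1
d(q1, y) = q3
d(q3, x) = q0
d(q0, y) = q0


q0 -> q0 -> q0 -> q1 -> q3 -> q0 -> q0


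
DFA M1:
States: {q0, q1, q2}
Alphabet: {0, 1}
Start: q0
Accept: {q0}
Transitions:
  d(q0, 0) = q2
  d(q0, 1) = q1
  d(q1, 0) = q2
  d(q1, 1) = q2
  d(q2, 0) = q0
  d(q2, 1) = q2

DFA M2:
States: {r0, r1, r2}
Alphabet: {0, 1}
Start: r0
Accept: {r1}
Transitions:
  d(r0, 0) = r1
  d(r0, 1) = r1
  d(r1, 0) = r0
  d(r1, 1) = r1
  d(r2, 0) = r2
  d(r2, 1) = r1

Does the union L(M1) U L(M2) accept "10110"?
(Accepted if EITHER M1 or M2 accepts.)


M1: final=q0 accepted=True
M2: final=r0 accepted=False

Yes, union accepts


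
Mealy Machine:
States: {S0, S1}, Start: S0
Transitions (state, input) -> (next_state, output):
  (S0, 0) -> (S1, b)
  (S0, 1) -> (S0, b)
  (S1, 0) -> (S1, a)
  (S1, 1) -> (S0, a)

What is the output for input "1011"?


Step-by-step:
  (S0, 1) -> (S0, b)
  (S0, 0) -> (S1, b)
  (S1, 1) -> (S0, a)
  (S0, 1) -> (S0, b)

"bbab"


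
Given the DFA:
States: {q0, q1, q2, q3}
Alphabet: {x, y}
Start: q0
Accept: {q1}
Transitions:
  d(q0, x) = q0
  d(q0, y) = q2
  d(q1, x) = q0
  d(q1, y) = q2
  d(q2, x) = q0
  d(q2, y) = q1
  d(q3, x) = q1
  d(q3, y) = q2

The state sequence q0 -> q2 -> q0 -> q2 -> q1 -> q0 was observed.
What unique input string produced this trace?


Trace back each transition to find the symbol:
  q0 --[y]--> q2
  q2 --[x]--> q0
  q0 --[y]--> q2
  q2 --[y]--> q1
  q1 --[x]--> q0

"yxyyx"


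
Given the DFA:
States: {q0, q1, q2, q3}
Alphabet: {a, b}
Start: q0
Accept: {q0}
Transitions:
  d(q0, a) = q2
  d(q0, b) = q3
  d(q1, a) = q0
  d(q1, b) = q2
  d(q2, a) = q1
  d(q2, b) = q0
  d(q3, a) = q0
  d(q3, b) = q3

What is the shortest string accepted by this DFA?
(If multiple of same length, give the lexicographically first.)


BFS by string length (lex-first path to each state shown):
  len 0: q0<-""
Found accept state at length 0.

"" (empty string)


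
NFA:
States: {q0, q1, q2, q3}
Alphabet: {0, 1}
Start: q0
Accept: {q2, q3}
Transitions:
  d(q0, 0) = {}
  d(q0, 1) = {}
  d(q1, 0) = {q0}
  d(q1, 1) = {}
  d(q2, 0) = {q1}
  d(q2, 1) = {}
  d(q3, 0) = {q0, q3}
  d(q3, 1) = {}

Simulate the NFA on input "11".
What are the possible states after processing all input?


Start: {q0}
  --1--> {}
  --1--> {}

{} (empty set, no valid transitions)


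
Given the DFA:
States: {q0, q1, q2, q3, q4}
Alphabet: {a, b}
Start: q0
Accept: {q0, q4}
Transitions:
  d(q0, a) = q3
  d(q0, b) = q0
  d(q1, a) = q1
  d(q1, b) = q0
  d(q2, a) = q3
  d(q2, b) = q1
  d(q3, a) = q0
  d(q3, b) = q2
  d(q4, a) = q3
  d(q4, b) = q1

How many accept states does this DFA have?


Accept states listed: {q0, q4}
Counting: q0(1) q4(2)

2


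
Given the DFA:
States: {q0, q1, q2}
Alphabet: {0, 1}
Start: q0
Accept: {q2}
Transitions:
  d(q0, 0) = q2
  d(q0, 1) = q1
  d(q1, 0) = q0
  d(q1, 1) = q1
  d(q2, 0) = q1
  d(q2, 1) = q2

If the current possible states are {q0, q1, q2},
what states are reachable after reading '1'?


Apply transition on '1' from each current state:
  d(q0, 1) = q1
  d(q1, 1) = q1
  d(q2, 1) = q2

{q1, q2}


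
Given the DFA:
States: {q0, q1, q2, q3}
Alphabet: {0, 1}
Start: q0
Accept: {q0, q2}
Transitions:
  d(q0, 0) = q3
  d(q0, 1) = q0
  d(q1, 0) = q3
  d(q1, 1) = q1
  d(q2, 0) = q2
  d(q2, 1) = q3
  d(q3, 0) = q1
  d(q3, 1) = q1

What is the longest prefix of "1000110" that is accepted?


Run the DFA, marking each prefix where the state is accepting:
  "" -> q0 [accept]
  "1" -> q0 [accept]
  "10" -> q3 [reject]
  "100" -> q1 [reject]
  "1000" -> q3 [reject]
  "10001" -> q1 [reject]
  "100011" -> q1 [reject]
  "1000110" -> q3 [reject]

"1"


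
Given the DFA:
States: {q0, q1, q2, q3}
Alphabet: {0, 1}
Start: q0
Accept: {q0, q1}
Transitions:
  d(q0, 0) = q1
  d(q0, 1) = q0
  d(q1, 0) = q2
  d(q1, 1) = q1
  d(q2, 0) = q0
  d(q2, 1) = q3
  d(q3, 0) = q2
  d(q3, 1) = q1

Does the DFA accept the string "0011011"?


Trace: q0 -> q1 -> q2 -> q3 -> q1 -> q2 -> q3 -> q1
Final state: q1
Accept states: {q0, q1}

Yes, accepted (final state q1 is an accept state)


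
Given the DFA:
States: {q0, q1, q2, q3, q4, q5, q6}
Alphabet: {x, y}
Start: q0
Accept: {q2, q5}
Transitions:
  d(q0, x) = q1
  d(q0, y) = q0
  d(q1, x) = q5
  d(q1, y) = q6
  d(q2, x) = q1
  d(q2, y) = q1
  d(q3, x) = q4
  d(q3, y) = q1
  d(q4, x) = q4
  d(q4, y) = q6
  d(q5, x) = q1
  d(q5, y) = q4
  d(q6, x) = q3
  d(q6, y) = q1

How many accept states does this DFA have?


Accept states listed: {q2, q5}
Counting: q2(1) q5(2)

2


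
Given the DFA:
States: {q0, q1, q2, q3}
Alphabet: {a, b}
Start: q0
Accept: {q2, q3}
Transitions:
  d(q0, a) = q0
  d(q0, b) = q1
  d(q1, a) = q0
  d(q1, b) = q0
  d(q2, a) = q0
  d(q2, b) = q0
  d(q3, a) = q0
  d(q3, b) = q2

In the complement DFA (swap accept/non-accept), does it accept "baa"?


Trace: q0 -> q1 -> q0 -> q0
Final: q0
Original accept: {q2, q3}
Complement: q0 is not in original accept

Yes, complement accepts (original rejects)


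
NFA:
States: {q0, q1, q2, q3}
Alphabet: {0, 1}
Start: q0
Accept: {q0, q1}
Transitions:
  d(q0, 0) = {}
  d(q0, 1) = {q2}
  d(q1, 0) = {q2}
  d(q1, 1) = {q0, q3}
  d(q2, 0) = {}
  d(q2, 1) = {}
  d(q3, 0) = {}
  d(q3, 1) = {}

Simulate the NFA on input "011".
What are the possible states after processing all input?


Start: {q0}
  --0--> {}
  --1--> {}
  --1--> {}

{} (empty set, no valid transitions)


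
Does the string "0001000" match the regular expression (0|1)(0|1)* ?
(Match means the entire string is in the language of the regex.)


|string| = 7; first = '0'; last = '0'

Yes, "0001000" matches (0|1)(0|1)*


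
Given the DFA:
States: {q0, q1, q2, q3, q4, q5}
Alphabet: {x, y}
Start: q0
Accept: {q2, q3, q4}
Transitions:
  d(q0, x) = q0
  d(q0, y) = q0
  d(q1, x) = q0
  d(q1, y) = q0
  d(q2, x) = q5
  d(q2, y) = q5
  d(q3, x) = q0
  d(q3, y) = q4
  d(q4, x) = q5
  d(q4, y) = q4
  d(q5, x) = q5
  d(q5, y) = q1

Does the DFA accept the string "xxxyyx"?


Trace: q0 -> q0 -> q0 -> q0 -> q0 -> q0 -> q0
Final state: q0
Accept states: {q2, q3, q4}

No, rejected (final state q0 is not an accept state)


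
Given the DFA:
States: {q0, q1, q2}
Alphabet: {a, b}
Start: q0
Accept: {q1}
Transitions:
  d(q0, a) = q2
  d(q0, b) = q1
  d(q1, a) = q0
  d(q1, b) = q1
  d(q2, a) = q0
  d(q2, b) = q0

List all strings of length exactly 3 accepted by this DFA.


All strings of length 3: 8 total
Accepted: 4

"aab", "abb", "bab", "bbb"


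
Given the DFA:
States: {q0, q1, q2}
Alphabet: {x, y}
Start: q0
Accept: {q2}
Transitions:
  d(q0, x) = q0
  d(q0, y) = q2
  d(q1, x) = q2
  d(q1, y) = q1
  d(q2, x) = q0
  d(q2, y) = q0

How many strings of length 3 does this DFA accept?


Enumerating all length-3 strings:
  "xxx" -> q0 [reject]
  "xxy" -> q2 [accept]
  "xyx" -> q0 [reject]
  "xyy" -> q0 [reject]
  "yxx" -> q0 [reject]
  "yxy" -> q2 [accept]
  "yyx" -> q0 [reject]
  "yyy" -> q2 [accept]

3 out of 8


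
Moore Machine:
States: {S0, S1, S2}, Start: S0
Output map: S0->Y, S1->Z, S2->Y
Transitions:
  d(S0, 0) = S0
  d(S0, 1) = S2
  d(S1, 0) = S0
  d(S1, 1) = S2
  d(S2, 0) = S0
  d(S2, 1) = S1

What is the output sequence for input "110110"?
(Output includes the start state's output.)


Start: S0 (output Y)
  --1--> S2 (output Y)
  --1--> S1 (output Z)
  --0--> S0 (output Y)
  --1--> S2 (output Y)
  --1--> S1 (output Z)
  --0--> S0 (output Y)

"YYZYYZY"


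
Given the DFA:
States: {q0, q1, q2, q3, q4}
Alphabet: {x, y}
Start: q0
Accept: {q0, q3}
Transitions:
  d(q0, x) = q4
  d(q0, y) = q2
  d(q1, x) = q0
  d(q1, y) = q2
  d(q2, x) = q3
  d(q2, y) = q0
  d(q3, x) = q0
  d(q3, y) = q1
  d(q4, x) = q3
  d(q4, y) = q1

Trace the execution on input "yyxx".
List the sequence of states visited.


Input: yyxx
d(q0, y) = q2
d(q2, y) = q0
d(q0, x) = q4
d(q4, x) = q3


q0 -> q2 -> q0 -> q4 -> q3


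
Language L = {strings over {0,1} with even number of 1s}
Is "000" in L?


count('1') = 0; 0 mod 2 = 0

Yes, "000" is in L


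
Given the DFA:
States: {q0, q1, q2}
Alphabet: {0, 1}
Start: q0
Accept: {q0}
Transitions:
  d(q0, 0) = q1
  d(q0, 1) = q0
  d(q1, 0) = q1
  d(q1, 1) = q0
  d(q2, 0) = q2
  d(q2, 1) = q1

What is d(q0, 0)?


Looking up transition d(q0, 0)

q1


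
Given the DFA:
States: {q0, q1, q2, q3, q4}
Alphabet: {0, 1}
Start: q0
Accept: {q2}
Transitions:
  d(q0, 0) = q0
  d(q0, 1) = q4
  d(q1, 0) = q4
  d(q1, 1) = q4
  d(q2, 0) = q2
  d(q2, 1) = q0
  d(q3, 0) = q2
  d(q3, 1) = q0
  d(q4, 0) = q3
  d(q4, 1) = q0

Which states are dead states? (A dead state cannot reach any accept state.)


Forward reachability from each state:
  q0 -> reaches accept state q2 (live)
  q1 -> reaches accept state q2 (live)
  q2 -> reaches accept state q2 (live)
  q3 -> reaches accept state q2 (live)
  q4 -> reaches accept state q2 (live)

None (all states can reach an accept state)


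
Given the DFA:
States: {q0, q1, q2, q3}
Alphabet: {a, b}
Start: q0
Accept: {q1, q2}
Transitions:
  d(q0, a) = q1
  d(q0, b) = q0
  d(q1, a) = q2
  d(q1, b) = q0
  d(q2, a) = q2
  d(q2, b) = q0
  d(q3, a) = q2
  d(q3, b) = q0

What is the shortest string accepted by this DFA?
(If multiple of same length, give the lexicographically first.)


BFS by string length (lex-first path to each state shown):
  len 0: q0<-""
  len 1: q0<-"b", q1<-"a"
Found accept state at length 1.

"a"


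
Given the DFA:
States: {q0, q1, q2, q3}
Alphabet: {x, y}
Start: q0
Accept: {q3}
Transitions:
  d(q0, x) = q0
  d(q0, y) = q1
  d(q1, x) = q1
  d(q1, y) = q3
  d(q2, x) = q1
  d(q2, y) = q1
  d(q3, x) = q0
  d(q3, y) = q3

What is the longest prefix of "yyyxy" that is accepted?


Run the DFA, marking each prefix where the state is accepting:
  "" -> q0 [reject]
  "y" -> q1 [reject]
  "yy" -> q3 [accept]
  "yyy" -> q3 [accept]
  "yyyx" -> q0 [reject]
  "yyyxy" -> q1 [reject]

"yyy"


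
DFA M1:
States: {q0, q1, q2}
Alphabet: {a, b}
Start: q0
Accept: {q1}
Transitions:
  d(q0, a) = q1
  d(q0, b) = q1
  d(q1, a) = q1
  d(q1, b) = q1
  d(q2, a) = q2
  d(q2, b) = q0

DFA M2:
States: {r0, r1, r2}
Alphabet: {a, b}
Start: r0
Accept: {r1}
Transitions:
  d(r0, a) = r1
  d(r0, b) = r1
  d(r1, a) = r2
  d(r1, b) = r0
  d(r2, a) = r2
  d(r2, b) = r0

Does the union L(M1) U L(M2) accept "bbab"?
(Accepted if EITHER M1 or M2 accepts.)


M1: final=q1 accepted=True
M2: final=r0 accepted=False

Yes, union accepts


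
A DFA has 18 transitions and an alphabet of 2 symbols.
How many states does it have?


Each state has exactly one transition per symbol.
states = transitions / |alphabet| = 18 / 2 = 9

9


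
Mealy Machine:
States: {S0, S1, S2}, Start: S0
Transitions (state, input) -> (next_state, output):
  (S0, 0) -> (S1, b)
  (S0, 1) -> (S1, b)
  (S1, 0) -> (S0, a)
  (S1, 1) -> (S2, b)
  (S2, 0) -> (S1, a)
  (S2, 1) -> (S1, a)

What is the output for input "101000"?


Step-by-step:
  (S0, 1) -> (S1, b)
  (S1, 0) -> (S0, a)
  (S0, 1) -> (S1, b)
  (S1, 0) -> (S0, a)
  (S0, 0) -> (S1, b)
  (S1, 0) -> (S0, a)

"bababa"


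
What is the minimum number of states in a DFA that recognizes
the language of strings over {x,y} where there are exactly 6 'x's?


States: count = 0, 1, ..., 6 (that's 7 states), plus a dead state for count > 6.
Total: 7 + 1 = 8. Accept = count-6 state.

8


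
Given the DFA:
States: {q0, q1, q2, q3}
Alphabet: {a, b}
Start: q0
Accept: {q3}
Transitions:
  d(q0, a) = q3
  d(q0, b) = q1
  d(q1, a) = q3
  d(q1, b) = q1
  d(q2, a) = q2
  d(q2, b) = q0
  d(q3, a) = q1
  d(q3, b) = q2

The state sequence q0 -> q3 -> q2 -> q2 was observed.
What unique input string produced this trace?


Trace back each transition to find the symbol:
  q0 --[a]--> q3
  q3 --[b]--> q2
  q2 --[a]--> q2

"aba"


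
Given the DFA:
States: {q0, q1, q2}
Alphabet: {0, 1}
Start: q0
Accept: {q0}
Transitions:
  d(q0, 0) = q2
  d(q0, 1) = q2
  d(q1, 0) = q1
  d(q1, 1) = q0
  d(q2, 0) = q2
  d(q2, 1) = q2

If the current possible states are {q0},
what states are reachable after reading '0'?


Apply transition on '0' from each current state:
  d(q0, 0) = q2

{q2}


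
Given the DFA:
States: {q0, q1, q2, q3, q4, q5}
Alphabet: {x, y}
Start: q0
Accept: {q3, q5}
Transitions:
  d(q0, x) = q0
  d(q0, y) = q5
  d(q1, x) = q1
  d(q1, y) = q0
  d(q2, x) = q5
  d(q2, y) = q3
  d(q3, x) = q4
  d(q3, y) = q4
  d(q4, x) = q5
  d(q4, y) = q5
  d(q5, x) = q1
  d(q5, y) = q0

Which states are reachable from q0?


BFS from q0:
  layer 0: {q0}
  layer 1: {q5}
  layer 2: {q1}

{q0, q1, q5}


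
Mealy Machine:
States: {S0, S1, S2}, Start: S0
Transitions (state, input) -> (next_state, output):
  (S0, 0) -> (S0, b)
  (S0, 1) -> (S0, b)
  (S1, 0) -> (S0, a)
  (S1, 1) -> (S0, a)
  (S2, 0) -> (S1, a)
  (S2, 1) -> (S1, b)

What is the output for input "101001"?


Step-by-step:
  (S0, 1) -> (S0, b)
  (S0, 0) -> (S0, b)
  (S0, 1) -> (S0, b)
  (S0, 0) -> (S0, b)
  (S0, 0) -> (S0, b)
  (S0, 1) -> (S0, b)

"bbbbbb"


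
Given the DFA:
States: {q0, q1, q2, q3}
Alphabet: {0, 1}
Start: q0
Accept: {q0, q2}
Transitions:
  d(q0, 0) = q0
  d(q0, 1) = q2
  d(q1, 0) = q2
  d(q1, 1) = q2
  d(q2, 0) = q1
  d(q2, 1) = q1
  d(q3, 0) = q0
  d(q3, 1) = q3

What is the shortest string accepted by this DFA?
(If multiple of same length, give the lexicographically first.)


BFS by string length (lex-first path to each state shown):
  len 0: q0<-""
Found accept state at length 0.

"" (empty string)


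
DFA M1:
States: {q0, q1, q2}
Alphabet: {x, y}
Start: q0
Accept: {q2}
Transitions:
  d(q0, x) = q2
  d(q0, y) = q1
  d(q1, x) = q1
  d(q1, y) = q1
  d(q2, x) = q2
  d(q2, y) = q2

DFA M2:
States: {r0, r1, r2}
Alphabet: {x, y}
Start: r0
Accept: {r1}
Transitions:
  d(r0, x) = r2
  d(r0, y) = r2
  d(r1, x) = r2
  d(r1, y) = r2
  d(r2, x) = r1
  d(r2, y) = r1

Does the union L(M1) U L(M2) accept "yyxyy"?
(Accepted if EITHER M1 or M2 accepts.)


M1: final=q1 accepted=False
M2: final=r2 accepted=False

No, union rejects (neither accepts)


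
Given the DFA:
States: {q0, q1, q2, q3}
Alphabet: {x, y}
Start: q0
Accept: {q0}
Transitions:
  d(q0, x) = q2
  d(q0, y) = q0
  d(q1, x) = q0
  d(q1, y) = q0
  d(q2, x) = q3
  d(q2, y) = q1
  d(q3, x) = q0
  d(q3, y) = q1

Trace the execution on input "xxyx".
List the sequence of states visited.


Input: xxyx
d(q0, x) = q2
d(q2, x) = q3
d(q3, y) = q1
d(q1, x) = q0


q0 -> q2 -> q3 -> q1 -> q0


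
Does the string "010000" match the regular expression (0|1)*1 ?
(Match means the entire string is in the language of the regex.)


|string| = 6; first = '0'; last = '0'

No, "010000" does not match (0|1)*1


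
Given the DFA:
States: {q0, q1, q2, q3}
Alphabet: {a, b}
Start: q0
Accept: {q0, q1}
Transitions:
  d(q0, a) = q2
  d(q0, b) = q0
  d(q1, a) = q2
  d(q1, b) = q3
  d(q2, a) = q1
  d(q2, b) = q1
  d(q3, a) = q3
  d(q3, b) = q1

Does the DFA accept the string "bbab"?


Trace: q0 -> q0 -> q0 -> q2 -> q1
Final state: q1
Accept states: {q0, q1}

Yes, accepted (final state q1 is an accept state)


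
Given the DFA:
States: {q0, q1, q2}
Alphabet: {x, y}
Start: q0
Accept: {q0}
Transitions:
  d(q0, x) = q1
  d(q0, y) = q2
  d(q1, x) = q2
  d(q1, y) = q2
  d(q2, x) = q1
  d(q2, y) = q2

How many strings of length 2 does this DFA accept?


Enumerating all length-2 strings:
  "xx" -> q2 [reject]
  "xy" -> q2 [reject]
  "yx" -> q1 [reject]
  "yy" -> q2 [reject]

0 out of 4


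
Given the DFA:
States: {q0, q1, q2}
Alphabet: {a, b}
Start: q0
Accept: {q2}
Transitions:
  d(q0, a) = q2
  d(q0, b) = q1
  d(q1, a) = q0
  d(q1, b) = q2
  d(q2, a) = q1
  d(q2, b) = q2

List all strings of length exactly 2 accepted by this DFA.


All strings of length 2: 4 total
Accepted: 2

"ab", "bb"


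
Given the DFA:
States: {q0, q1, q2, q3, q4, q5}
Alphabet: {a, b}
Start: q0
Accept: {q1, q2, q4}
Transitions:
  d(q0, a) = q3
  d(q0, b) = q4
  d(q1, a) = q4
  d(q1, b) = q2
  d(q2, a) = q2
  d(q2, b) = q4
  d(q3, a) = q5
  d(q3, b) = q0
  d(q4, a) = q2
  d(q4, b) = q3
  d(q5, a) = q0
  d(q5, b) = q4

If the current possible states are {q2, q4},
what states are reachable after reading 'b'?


Apply transition on 'b' from each current state:
  d(q2, b) = q4
  d(q4, b) = q3

{q3, q4}
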